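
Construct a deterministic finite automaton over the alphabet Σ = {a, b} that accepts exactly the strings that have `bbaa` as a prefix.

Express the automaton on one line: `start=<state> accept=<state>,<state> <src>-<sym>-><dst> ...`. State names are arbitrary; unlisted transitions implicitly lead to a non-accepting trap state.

Walk along `bbaa` while the input agrees: from q0 take `b` to q1, and so on. Any deviation drops to the rejecting sink q5. Once q4 is reached the prefix is confirmed and every continuation is accepted.
6 states suffice.
        a   b  
>  q0   q5  q1 
   q1   q5  q2 
   q2   q3  q5 
   q3   q4  q5 
 * q4   q4  q4 
   q5   q5  q5 
(> = start, * = accepting)

start=q0 accept=q4 q0-a->q5 q0-b->q1 q1-a->q5 q1-b->q2 q2-a->q3 q2-b->q5 q3-a->q4 q3-b->q5 q4-a->q4 q4-b->q4 q5-a->q5 q5-b->q5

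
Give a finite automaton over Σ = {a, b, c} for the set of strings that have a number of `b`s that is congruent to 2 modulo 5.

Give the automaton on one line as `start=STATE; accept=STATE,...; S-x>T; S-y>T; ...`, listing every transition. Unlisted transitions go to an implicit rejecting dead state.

The only thing that matters is how many `b`s have appeared, reduced mod 5. Use one state per residue: q0 for 0, …, q4 for 4. Reading `b` moves to the next residue; anything else stays put. q2 is accepting.
With 5 states:
        a   b   c  
>  q0   q0  q1  q0 
   q1   q1  q2  q1 
 * q2   q2  q3  q2 
   q3   q3  q4  q3 
   q4   q4  q0  q4 
(> = start, * = accepting)

start=q0; accept=q2; q0-a>q0; q0-b>q1; q0-c>q0; q1-a>q1; q1-b>q2; q1-c>q1; q2-a>q2; q2-b>q3; q2-c>q2; q3-a>q3; q3-b>q4; q3-c>q3; q4-a>q4; q4-b>q0; q4-c>q4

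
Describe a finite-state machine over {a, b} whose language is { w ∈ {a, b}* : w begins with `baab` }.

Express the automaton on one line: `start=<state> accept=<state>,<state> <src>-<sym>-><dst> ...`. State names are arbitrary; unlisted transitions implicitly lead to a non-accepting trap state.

start=s0 accept=s4 s0-a->s5 s0-b->s1 s1-a->s2 s1-b->s5 s2-a->s3 s2-b->s5 s3-a->s5 s3-b->s4 s4-a->s4 s4-b->s4 s5-a->s5 s5-b->s5

Walk along `baab` while the input agrees: from s0 take `b` to s1, and so on. Any deviation drops to the rejecting sink s5. Once s4 is reached the prefix is confirmed and every continuation is accepted.
A 6-state machine:
        a   b  
>  s0   s5  s1 
   s1   s2  s5 
   s2   s3  s5 
   s3   s5  s4 
 * s4   s4  s4 
   s5   s5  s5 
(> = start, * = accepting)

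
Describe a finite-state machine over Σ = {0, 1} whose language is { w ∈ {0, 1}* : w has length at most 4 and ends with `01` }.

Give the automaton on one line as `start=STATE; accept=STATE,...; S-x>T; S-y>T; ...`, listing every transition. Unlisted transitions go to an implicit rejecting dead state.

start=q0; accept=q4,q7,q10; q0-0>q1; q0-1>q2; q1-0>q3; q1-1>q4; q2-0>q3; q2-1>q5; q3-0>q6; q3-1>q7; q4-0>q6; q4-1>q8; q5-0>q6; q5-1>q8; q6-0>q9; q6-1>q10; q7-0>q9; q7-1>q11; q8-0>q9; q8-1>q11; q9-0>q12; q9-1>q13; q10-0>q12; q10-1>q14; q11-0>q12; q11-1>q14; q12-0>q12; q12-1>q13; q13-0>q12; q13-1>q14; q14-0>q12; q14-1>q14

Run two small machines in parallel and take their product. One (6 states) tracks the input length, saturating at 5; the other (3 states) tracks how much of the suffix `01` has currently been matched. Each combined state is a pair, one component from each; accept when both components accept.
With 15 states:
          0    1  
>  q0     q1   q2 
   q1     q3   q4 
   q2     q3   q5 
   q3     q6   q7 
 * q4     q6   q8 
   q5     q6   q8 
   q6     q9  q10 
 * q7     q9  q11 
   q8     q9  q11 
   q9    q12  q13 
 * q10   q12  q14 
   q11   q12  q14 
   q12   q12  q13 
   q13   q12  q14 
   q14   q12  q14 
(> = start, * = accepting)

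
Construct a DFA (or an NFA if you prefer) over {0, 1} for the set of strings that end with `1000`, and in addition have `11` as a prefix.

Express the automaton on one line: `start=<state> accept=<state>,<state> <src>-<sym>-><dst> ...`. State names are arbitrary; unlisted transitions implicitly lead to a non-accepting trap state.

start=q0 accept=q6 q0-0->q1 q0-1->q2 q1-0->q1 q1-1->q1 q2-0->q1 q2-1->q3 q3-0->q4 q3-1->q3 q4-0->q5 q4-1->q3 q5-0->q6 q5-1->q3 q6-0->q7 q6-1->q3 q7-0->q7 q7-1->q3

Build one automaton per condition and run them in lockstep. One (5 states) tracks how much of the suffix `1000` has currently been matched; the other (4 states) tracks whether the input so far still matches the prefix `11`. Each combined state is a pair, one component from each; accept when both components accept. Equivalent product states are then merged.
        0   1  
>  q0   q1  q2 
   q1   q1  q1 
   q2   q1  q3 
   q3   q4  q3 
   q4   q5  q3 
   q5   q6  q3 
 * q6   q7  q3 
   q7   q7  q3 
(> = start, * = accepting)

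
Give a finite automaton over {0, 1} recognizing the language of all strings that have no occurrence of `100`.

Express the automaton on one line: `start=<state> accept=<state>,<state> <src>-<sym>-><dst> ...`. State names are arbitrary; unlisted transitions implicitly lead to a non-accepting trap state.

start=q0 accept=q0,q1,q2 q0-0->q0 q0-1->q1 q1-0->q2 q1-1->q1 q2-0->q3 q2-1->q1 q3-0->q3 q3-1->q3

Track partial matches of the forbidden pattern `100`. State q3 is a dead state reached once `100` has occurred; every other state accepts. q0 means no part of `100` is currently matched.
A 4-state machine:
        0   1  
>* q0   q0  q1 
 * q1   q2  q1 
 * q2   q3  q1 
   q3   q3  q3 
(> = start, * = accepting)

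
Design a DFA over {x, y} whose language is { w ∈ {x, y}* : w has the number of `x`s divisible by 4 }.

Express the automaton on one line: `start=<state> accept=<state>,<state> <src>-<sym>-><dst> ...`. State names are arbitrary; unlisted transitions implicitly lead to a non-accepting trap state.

The only thing that matters is how many `x`s have appeared, reduced mod 4. Use one state per residue: q0 for 0, …, q3 for 3. Reading `x` moves to the next residue; anything else stays put. q0 is accepting.
4 states suffice.
        x   y  
>* q0   q1  q0 
   q1   q2  q1 
   q2   q3  q2 
   q3   q0  q3 
(> = start, * = accepting)

start=q0 accept=q0 q0-x->q1 q0-y->q0 q1-x->q2 q1-y->q1 q2-x->q3 q2-y->q2 q3-x->q0 q3-y->q3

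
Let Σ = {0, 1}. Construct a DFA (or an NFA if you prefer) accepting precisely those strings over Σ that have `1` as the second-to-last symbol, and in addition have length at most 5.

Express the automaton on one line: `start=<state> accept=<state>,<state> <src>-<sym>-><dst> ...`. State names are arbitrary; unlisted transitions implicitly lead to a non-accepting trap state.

Run two small machines in parallel and take their product. The first has 7 states tracking the last 2 symbols read; the second has 7 states tracking the input length, saturating at 6. A product state is a pair (one from each), accepting exactly when both do. Minimizing collapses redundant product states.
15 states suffice.
          0    1  
>  S0     S1   S2 
   S1     S3   S4 
   S2     S5   S6 
   S3     S7   S8 
   S4     S9  S10 
 * S5     S7   S8 
 * S6     S9  S10 
   S7    S11  S12 
   S8    S13  S14 
 * S9    S11  S12 
 * S10   S13  S14 
   S11   S11  S11 
   S12   S13  S13 
 * S13   S11  S11 
 * S14   S13  S13 
(> = start, * = accepting)

start=S0 accept=S5,S6,S9,S10,S13,S14 S0-0->S1 S0-1->S2 S1-0->S3 S1-1->S4 S2-0->S5 S2-1->S6 S3-0->S7 S3-1->S8 S4-0->S9 S4-1->S10 S5-0->S7 S5-1->S8 S6-0->S9 S6-1->S10 S7-0->S11 S7-1->S12 S8-0->S13 S8-1->S14 S9-0->S11 S9-1->S12 S10-0->S13 S10-1->S14 S11-0->S11 S11-1->S11 S12-0->S13 S12-1->S13 S13-0->S11 S13-1->S11 S14-0->S13 S14-1->S13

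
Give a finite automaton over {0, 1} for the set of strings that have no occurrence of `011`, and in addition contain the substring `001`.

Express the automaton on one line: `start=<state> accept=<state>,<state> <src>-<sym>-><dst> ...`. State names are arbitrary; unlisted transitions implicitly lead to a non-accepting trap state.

start=q0 accept=q4,q6 q0-0->q1 q0-1->q0 q1-0->q2 q1-1->q3 q2-0->q2 q2-1->q4 q3-0->q1 q3-1->q5 q4-0->q6 q4-1->q7 q5-0->q8 q5-1->q5 q6-0->q6 q6-1->q4 q7-0->q7 q7-1->q7 q8-0->q9 q8-1->q5 q9-0->q9 q9-1->q7

Run two small machines in parallel and take their product. The first has 4 states tracking partial matches of the forbidden pattern `011`; the second has 4 states tracking whether and how much of `001` has been seen. A product state is a pair (one from each), accepting exactly when both do.
A 10-state machine:
        0   1  
>  q0   q1  q0 
   q1   q2  q3 
   q2   q2  q4 
   q3   q1  q5 
 * q4   q6  q7 
   q5   q8  q5 
 * q6   q6  q4 
   q7   q7  q7 
   q8   q9  q5 
   q9   q9  q7 
(> = start, * = accepting)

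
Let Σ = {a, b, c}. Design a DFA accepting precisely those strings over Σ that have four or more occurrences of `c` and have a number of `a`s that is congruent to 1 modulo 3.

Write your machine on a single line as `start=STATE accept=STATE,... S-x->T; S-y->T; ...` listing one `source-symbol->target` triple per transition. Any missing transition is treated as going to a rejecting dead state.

start=s0; accept=s13,s16; s0-a->s1; s0-b->s0; s0-c->s2; s1-a->s3; s1-b->s1; s1-c->s4; s2-a->s4; s2-b->s2; s2-c->s5; s3-a->s0; s3-b->s3; s3-c->s6; s4-a->s6; s4-b->s4; s4-c->s7; s5-a->s7; s5-b->s5; s5-c->s8; s6-a->s2; s6-b->s6; s6-c->s9; s7-a->s9; s7-b->s7; s7-c->s10; s8-a->s10; s8-b->s8; s8-c->s11; s9-a->s5; s9-b->s9; s9-c->s12; s10-a->s12; s10-b->s10; s10-c->s13; s11-a->s13; s11-b->s11; s11-c->s14; s12-a->s8; s12-b->s12; s12-c->s15; s13-a->s15; s13-b->s13; s13-c->s16; s14-a->s16; s14-b->s14; s14-c->s14; s15-a->s11; s15-b->s15; s15-c->s17; s16-a->s17; s16-b->s16; s16-c->s16; s17-a->s14; s17-b->s17; s17-c->s17

Build one automaton per condition and run them in lockstep. The first has 6 states tracking the count of `c`s, saturating at 5; the second has 3 states tracking the count of `a`s modulo 3. A product state is a pair (one from each), accepting exactly when both do.
With 18 states:
          a    b    c  
>  s0     s1   s0   s2 
   s1     s3   s1   s4 
   s2     s4   s2   s5 
   s3     s0   s3   s6 
   s4     s6   s4   s7 
   s5     s7   s5   s8 
   s6     s2   s6   s9 
   s7     s9   s7  s10 
   s8    s10   s8  s11 
   s9     s5   s9  s12 
   s10   s12  s10  s13 
   s11   s13  s11  s14 
   s12    s8  s12  s15 
 * s13   s15  s13  s16 
   s14   s16  s14  s14 
   s15   s11  s15  s17 
 * s16   s17  s16  s16 
   s17   s14  s17  s17 
(> = start, * = accepting)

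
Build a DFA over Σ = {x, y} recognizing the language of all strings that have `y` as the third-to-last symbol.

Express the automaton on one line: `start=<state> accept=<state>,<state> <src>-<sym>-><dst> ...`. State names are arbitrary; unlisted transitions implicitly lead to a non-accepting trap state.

A DFA must remember the last 3 symbols (since which symbol is third-to-last isn't known until the input ends). Use one state per possible window of the last ≤3 symbols; accept from those whose window starts with `y`.
          x    y  
>  q0     q1   q2 
   q1     q3   q4 
   q2     q5   q6 
   q3     q7   q8 
   q4     q9  q10 
   q5    q11  q12 
   q6    q13  q14 
   q7     q7   q8 
   q8     q9  q10 
   q9    q11  q12 
   q10   q13  q14 
 * q11    q7   q8 
 * q12    q9  q10 
 * q13   q11  q12 
 * q14   q13  q14 
(> = start, * = accepting)

start=q0 accept=q11,q12,q13,q14 q0-x->q1 q0-y->q2 q1-x->q3 q1-y->q4 q2-x->q5 q2-y->q6 q3-x->q7 q3-y->q8 q4-x->q9 q4-y->q10 q5-x->q11 q5-y->q12 q6-x->q13 q6-y->q14 q7-x->q7 q7-y->q8 q8-x->q9 q8-y->q10 q9-x->q11 q9-y->q12 q10-x->q13 q10-y->q14 q11-x->q7 q11-y->q8 q12-x->q9 q12-y->q10 q13-x->q11 q13-y->q12 q14-x->q13 q14-y->q14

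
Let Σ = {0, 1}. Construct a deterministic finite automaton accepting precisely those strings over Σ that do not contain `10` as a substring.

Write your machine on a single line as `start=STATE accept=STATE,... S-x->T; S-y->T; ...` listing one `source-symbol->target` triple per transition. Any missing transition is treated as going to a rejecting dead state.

This is the complement of 'contains `10`'. Use the same substring-matching states — S0 through S2 holding how much of `10` has just been matched — but flip the accepting set: everything except the trap S2 accepts.
With 3 states:
        0   1  
>* S0   S0  S1 
 * S1   S2  S1 
   S2   S2  S2 
(> = start, * = accepting)

start=S0; accept=S0,S1; S0-0->S0; S0-1->S1; S1-0->S2; S1-1->S1; S2-0->S2; S2-1->S2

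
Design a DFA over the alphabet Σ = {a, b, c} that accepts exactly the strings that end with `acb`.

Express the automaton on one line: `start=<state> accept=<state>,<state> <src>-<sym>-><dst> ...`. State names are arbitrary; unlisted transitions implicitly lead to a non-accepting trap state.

Let each state record the length of the longest suffix of the input read so far that is also a prefix of `acb`. q1 means the last symbol is `a`; q2 means the last 2 symbols are `ac`; q3 means the last 3 symbols are `acb`. Accept only at q3, where the string currently ends in `acb`.
4 states suffice.
        a   b   c  
>  q0   q1  q0  q0 
   q1   q1  q0  q2 
   q2   q1  q3  q0 
 * q3   q1  q0  q0 
(> = start, * = accepting)

start=q0 accept=q3 q0-a->q1 q0-b->q0 q0-c->q0 q1-a->q1 q1-b->q0 q1-c->q2 q2-a->q1 q2-b->q3 q2-c->q0 q3-a->q1 q3-b->q0 q3-c->q0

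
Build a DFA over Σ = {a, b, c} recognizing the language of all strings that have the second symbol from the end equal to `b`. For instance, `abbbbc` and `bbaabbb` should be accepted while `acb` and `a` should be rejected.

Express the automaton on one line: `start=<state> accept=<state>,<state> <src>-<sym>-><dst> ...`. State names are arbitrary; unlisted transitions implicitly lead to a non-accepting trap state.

start=s0 accept=s7,s8,s9 s0-a->s1 s0-b->s2 s0-c->s3 s1-a->s4 s1-b->s5 s1-c->s6 s2-a->s7 s2-b->s8 s2-c->s9 s3-a->s10 s3-b->s11 s3-c->s12 s4-a->s4 s4-b->s5 s4-c->s6 s5-a->s7 s5-b->s8 s5-c->s9 s6-a->s10 s6-b->s11 s6-c->s12 s7-a->s4 s7-b->s5 s7-c->s6 s8-a->s7 s8-b->s8 s8-c->s9 s9-a->s10 s9-b->s11 s9-c->s12 s10-a->s4 s10-b->s5 s10-c->s6 s11-a->s7 s11-b->s8 s11-c->s9 s12-a->s10 s12-b->s11 s12-c->s12

Because acceptance depends on a position counted from the end, the machine has to buffer the most recent 2 symbols. Make each state the string of the last up-to-2 symbols read; on input `x` shift the window left and append `x`. Accept when the buffered window has length 2 and begins with `b`.
13 states suffice.
          a    b    c  
>  s0     s1   s2   s3 
   s1     s4   s5   s6 
   s2     s7   s8   s9 
   s3    s10  s11  s12 
   s4     s4   s5   s6 
   s5     s7   s8   s9 
   s6    s10  s11  s12 
 * s7     s4   s5   s6 
 * s8     s7   s8   s9 
 * s9    s10  s11  s12 
   s10    s4   s5   s6 
   s11    s7   s8   s9 
   s12   s10  s11  s12 
(> = start, * = accepting)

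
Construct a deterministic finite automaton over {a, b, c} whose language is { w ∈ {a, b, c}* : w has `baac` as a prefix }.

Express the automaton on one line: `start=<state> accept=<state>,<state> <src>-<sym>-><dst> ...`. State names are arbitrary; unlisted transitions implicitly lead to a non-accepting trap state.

Walk along `baac` while the input agrees: from q0 take `b` to q1, and so on. Any deviation drops to the rejecting sink q5. Once q4 is reached the prefix is confirmed and every continuation is accepted.
With 6 states:
        a   b   c  
>  q0   q5  q1  q5 
   q1   q2  q5  q5 
   q2   q3  q5  q5 
   q3   q5  q5  q4 
 * q4   q4  q4  q4 
   q5   q5  q5  q5 
(> = start, * = accepting)

start=q0 accept=q4 q0-a->q5 q0-b->q1 q0-c->q5 q1-a->q2 q1-b->q5 q1-c->q5 q2-a->q3 q2-b->q5 q2-c->q5 q3-a->q5 q3-b->q5 q3-c->q4 q4-a->q4 q4-b->q4 q4-c->q4 q5-a->q5 q5-b->q5 q5-c->q5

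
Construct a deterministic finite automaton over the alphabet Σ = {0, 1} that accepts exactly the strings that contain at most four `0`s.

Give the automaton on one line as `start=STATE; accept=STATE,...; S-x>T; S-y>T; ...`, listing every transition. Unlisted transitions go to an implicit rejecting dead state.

start=q0; accept=q0,q1,q2,q3,q4; q0-0>q1; q0-1>q0; q1-0>q2; q1-1>q1; q2-0>q3; q2-1>q2; q3-0>q4; q3-1>q3; q4-0>q5; q4-1>q4; q5-0>q5; q5-1>q5

Count `0`s, saturating at 5: states q0 through q4 mean 0 through 4 `0`s seen; q5 means more than 4. Each `0` increments (capped at q5); other symbols loop. Accept from {q0, q1, q2, q3, q4}.
6 states suffice.
        0   1  
>* q0   q1  q0 
 * q1   q2  q1 
 * q2   q3  q2 
 * q3   q4  q3 
 * q4   q5  q4 
   q5   q5  q5 
(> = start, * = accepting)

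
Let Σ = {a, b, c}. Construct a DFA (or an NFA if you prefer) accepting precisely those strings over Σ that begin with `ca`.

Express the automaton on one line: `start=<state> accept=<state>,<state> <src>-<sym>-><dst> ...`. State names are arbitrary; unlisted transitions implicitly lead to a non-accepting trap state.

start=q0 accept=q2 q0-a->q3 q0-b->q3 q0-c->q1 q1-a->q2 q1-b->q3 q1-c->q3 q2-a->q2 q2-b->q2 q2-c->q2 q3-a->q3 q3-b->q3 q3-c->q3

Walk along `ca` while the input agrees: from q0 take `c` to q1, and so on. Any deviation drops to the rejecting sink q3. Once q2 is reached the prefix is confirmed and every continuation is accepted.
4 states suffice.
        a   b   c  
>  q0   q3  q3  q1 
   q1   q2  q3  q3 
 * q2   q2  q2  q2 
   q3   q3  q3  q3 
(> = start, * = accepting)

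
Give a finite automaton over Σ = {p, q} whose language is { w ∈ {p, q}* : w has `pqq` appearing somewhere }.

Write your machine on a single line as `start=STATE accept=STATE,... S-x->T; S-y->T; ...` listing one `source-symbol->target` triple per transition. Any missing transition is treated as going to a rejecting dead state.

States S0..S2 record the length of the longest prefix of `pqq` that matches the current input suffix. Reaching S3 means `pqq` has been seen, and we stay there forever. Accept from S3.
With 4 states:
        p   q  
>  S0   S1  S0 
   S1   S1  S2 
   S2   S1  S3 
 * S3   S3  S3 
(> = start, * = accepting)

start=S0; accept=S3; S0-p->S1; S0-q->S0; S1-p->S1; S1-q->S2; S2-p->S1; S2-q->S3; S3-p->S3; S3-q->S3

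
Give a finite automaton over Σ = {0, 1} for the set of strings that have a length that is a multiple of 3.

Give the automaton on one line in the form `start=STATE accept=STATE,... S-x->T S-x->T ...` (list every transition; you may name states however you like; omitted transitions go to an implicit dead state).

Only the length mod 3 matters, so use a 3-cycle: from any state, every input symbol moves to the next state, wrapping S2 back to S0. Mark S0 accepting.
3 states suffice.
        0   1  
>* S0   S1  S1 
   S1   S2  S2 
   S2   S0  S0 
(> = start, * = accepting)

start=S0 accept=S0 S0-0->S1 S0-1->S1 S1-0->S2 S1-1->S2 S2-0->S0 S2-1->S0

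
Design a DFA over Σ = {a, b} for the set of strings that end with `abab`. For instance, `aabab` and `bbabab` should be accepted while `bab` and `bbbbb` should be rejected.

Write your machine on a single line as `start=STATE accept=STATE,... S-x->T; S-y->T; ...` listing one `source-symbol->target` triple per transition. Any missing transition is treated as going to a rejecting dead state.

start=q0; accept=q4; q0-a->q1; q0-b->q0; q1-a->q1; q1-b->q2; q2-a->q3; q2-b->q0; q3-a->q1; q3-b->q4; q4-a->q3; q4-b->q0

Let each state record the length of the longest suffix of the input read so far that is also a prefix of `abab`. q1 means the last symbol is `a`; q2 means the last 2 symbols are `ab`; q3 means the last 3 symbols are `aba`; q4 means the last 4 symbols are `abab`. Accept only at q4, where the string currently ends in `abab`.
A 5-state machine:
        a   b  
>  q0   q1  q0 
   q1   q1  q2 
   q2   q3  q0 
   q3   q1  q4 
 * q4   q3  q0 
(> = start, * = accepting)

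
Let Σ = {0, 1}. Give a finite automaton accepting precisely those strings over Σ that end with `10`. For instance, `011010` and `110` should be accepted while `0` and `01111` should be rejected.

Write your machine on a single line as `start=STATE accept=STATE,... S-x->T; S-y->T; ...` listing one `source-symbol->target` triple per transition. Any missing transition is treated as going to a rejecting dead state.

Remember how much of `10` the current input suffix matches. State S0 means no match yet; S1 means the last symbol is `1`; S2 means the last 2 symbols are `10`. Only S2 accepts. On a mismatch, fall back to the longest proper suffix that is still a prefix of `10`.
A 3-state machine:
        0   1  
>  S0   S0  S1 
   S1   S2  S1 
 * S2   S0  S1 
(> = start, * = accepting)

start=S0; accept=S2; S0-0->S0; S0-1->S1; S1-0->S2; S1-1->S1; S2-0->S0; S2-1->S1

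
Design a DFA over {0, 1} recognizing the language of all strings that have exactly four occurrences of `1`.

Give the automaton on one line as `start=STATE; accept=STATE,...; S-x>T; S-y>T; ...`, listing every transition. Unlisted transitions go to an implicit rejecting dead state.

Count `1`s, saturating at 5: states s0 through s4 mean 0 through 4 `1`s seen; s5 means more than 4. Each `1` increments (capped at s5); other symbols loop. Accept from {s4}.
6 states suffice.
        0   1  
>  s0   s0  s1 
   s1   s1  s2 
   s2   s2  s3 
   s3   s3  s4 
 * s4   s4  s5 
   s5   s5  s5 
(> = start, * = accepting)

start=s0; accept=s4; s0-0>s0; s0-1>s1; s1-0>s1; s1-1>s2; s2-0>s2; s2-1>s3; s3-0>s3; s3-1>s4; s4-0>s4; s4-1>s5; s5-0>s5; s5-1>s5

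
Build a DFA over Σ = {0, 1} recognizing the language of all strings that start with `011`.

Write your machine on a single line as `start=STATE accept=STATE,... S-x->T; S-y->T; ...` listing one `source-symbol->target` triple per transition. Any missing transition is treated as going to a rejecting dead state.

Check the first 3 symbols one by one: q0 through q2 record how many have matched `011` so far; any wrong symbol goes to the dead state q4. After all 3 match we enter the accepting sink q3.
With 5 states:
        0   1  
>  q0   q1  q4 
   q1   q4  q2 
   q2   q4  q3 
 * q3   q3  q3 
   q4   q4  q4 
(> = start, * = accepting)

start=q0; accept=q3; q0-0->q1; q0-1->q4; q1-0->q4; q1-1->q2; q2-0->q4; q2-1->q3; q3-0->q3; q3-1->q3; q4-0->q4; q4-1->q4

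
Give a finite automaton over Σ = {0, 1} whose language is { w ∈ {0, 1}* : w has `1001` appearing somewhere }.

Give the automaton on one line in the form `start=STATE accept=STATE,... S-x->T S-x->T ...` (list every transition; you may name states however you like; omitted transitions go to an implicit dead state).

start=q0 accept=q4 q0-0->q0 q0-1->q1 q1-0->q2 q1-1->q1 q2-0->q3 q2-1->q1 q3-0->q0 q3-1->q4 q4-0->q4 q4-1->q4

Track how much of `1001` has been matched so far: state q0 is no progress, q4 is the absorbing accept state reached once `1001` has occurred. Intermediate states record partial matches; on a mismatch, fall back to the longest reusable overlap.
With 5 states:
        0   1  
>  q0   q0  q1 
   q1   q2  q1 
   q2   q3  q1 
   q3   q0  q4 
 * q4   q4  q4 
(> = start, * = accepting)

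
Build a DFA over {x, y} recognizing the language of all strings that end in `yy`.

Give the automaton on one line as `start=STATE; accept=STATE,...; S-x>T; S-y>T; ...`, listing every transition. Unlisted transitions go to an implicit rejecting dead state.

Remember how much of `yy` the current input suffix matches. State A means no match yet; B means the last symbol is `y`; C means the last 2 symbols are `yy`. Only C accepts. On a mismatch, fall back to the longest proper suffix that is still a prefix of `yy`.
3 states suffice.
       x  y 
>  A   A  B 
   B   A  C 
 * C   A  C 
(> = start, * = accepting)

start=A; accept=C; A-x>A; A-y>B; B-x>A; B-y>C; C-x>A; C-y>C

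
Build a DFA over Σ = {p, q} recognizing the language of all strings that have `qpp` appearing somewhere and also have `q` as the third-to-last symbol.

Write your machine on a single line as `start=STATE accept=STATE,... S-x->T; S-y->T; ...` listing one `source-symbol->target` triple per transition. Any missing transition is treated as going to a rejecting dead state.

Run two small machines in parallel and take their product. The first has 4 states tracking whether and how much of `qpp` has been seen; the second has 15 states tracking the last 3 symbols read. A product state is a pair (one from each), accepting exactly when both do. After merging equivalent states the machine shrinks.
With 11 states:
          p    q  
>  S0     S0   S1 
   S1     S2   S1 
   S2     S3   S1 
 * S3     S4   S5 
   S4     S4   S5 
   S5     S6   S7 
   S6     S3   S8 
   S7     S9  S10 
 * S8     S6   S7 
 * S9     S3   S8 
 * S10    S9  S10 
(> = start, * = accepting)

start=S0; accept=S3,S8,S9,S10; S0-p->S0; S0-q->S1; S1-p->S2; S1-q->S1; S2-p->S3; S2-q->S1; S3-p->S4; S3-q->S5; S4-p->S4; S4-q->S5; S5-p->S6; S5-q->S7; S6-p->S3; S6-q->S8; S7-p->S9; S7-q->S10; S8-p->S6; S8-q->S7; S9-p->S3; S9-q->S8; S10-p->S9; S10-q->S10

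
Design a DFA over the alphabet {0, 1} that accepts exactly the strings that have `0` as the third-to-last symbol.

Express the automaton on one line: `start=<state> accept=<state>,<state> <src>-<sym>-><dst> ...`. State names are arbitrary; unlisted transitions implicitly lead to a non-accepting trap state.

A DFA must remember the last 3 symbols (since which symbol is third-to-last isn't known until the input ends). Use one state per possible window of the last ≤3 symbols; accept from those whose window starts with `0`.
A 15-state machine:
          0    1  
>  s0     s1   s2 
   s1     s3   s4 
   s2     s5   s6 
   s3     s7   s8 
   s4     s9  s10 
   s5    s11  s12 
   s6    s13  s14 
 * s7     s7   s8 
 * s8     s9  s10 
 * s9    s11  s12 
 * s10   s13  s14 
   s11    s7   s8 
   s12    s9  s10 
   s13   s11  s12 
   s14   s13  s14 
(> = start, * = accepting)

start=s0 accept=s7,s8,s9,s10 s0-0->s1 s0-1->s2 s1-0->s3 s1-1->s4 s2-0->s5 s2-1->s6 s3-0->s7 s3-1->s8 s4-0->s9 s4-1->s10 s5-0->s11 s5-1->s12 s6-0->s13 s6-1->s14 s7-0->s7 s7-1->s8 s8-0->s9 s8-1->s10 s9-0->s11 s9-1->s12 s10-0->s13 s10-1->s14 s11-0->s7 s11-1->s8 s12-0->s9 s12-1->s10 s13-0->s11 s13-1->s12 s14-0->s13 s14-1->s14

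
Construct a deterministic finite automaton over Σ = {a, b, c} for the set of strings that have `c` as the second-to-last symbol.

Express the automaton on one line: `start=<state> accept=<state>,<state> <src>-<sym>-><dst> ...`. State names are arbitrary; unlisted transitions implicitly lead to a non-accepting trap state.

A DFA must remember the last 2 symbols (since which symbol is second-to-last isn't known until the input ends). Use one state per possible window of the last ≤2 symbols; accept from those whose window starts with `c`.
With 13 states:
          a    b    c  
>  q0     q1   q2   q3 
   q1     q4   q5   q6 
   q2     q7   q8   q9 
   q3    q10  q11  q12 
   q4     q4   q5   q6 
   q5     q7   q8   q9 
   q6    q10  q11  q12 
   q7     q4   q5   q6 
   q8     q7   q8   q9 
   q9    q10  q11  q12 
 * q10    q4   q5   q6 
 * q11    q7   q8   q9 
 * q12   q10  q11  q12 
(> = start, * = accepting)

start=q0 accept=q10,q11,q12 q0-a->q1 q0-b->q2 q0-c->q3 q1-a->q4 q1-b->q5 q1-c->q6 q2-a->q7 q2-b->q8 q2-c->q9 q3-a->q10 q3-b->q11 q3-c->q12 q4-a->q4 q4-b->q5 q4-c->q6 q5-a->q7 q5-b->q8 q5-c->q9 q6-a->q10 q6-b->q11 q6-c->q12 q7-a->q4 q7-b->q5 q7-c->q6 q8-a->q7 q8-b->q8 q8-c->q9 q9-a->q10 q9-b->q11 q9-c->q12 q10-a->q4 q10-b->q5 q10-c->q6 q11-a->q7 q11-b->q8 q11-c->q9 q12-a->q10 q12-b->q11 q12-c->q12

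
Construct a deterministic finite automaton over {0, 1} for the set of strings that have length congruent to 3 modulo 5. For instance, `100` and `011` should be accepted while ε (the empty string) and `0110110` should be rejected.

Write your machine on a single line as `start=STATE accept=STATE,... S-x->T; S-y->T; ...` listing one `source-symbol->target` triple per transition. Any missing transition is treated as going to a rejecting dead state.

start=q0; accept=q3; q0-0->q1; q0-1->q1; q1-0->q2; q1-1->q2; q2-0->q3; q2-1->q3; q3-0->q4; q3-1->q4; q4-0->q0; q4-1->q0

Only the length mod 5 matters, so use a 5-cycle: from any state, every input symbol moves to the next state, wrapping q4 back to q0. Mark q3 accepting.
5 states suffice.
        0   1  
>  q0   q1  q1 
   q1   q2  q2 
   q2   q3  q3 
 * q3   q4  q4 
   q4   q0  q0 
(> = start, * = accepting)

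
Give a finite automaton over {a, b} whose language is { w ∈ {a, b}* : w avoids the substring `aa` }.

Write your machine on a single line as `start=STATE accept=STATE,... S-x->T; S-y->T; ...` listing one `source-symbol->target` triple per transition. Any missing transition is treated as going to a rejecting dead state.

Track partial matches of the forbidden pattern `aa`. State q2 is a dead state reached once `aa` has occurred; every other state accepts. q0 means no part of `aa` is currently matched.
3 states suffice.
        a   b  
>* q0   q1  q0 
 * q1   q2  q0 
   q2   q2  q2 
(> = start, * = accepting)

start=q0; accept=q0,q1; q0-a->q1; q0-b->q0; q1-a->q2; q1-b->q0; q2-a->q2; q2-b->q2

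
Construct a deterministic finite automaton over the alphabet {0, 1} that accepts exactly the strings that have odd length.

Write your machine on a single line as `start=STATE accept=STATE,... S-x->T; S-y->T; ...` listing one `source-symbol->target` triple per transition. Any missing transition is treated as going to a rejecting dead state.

start=s0; accept=s1; s0-0->s1; s0-1->s1; s1-0->s0; s1-1->s0

Count input length modulo 2: every symbol advances one step around the cycle s0 → s1 → s0. Accept at s1.
2 states suffice.
        0   1  
>  s0   s1  s1 
 * s1   s0  s0 
(> = start, * = accepting)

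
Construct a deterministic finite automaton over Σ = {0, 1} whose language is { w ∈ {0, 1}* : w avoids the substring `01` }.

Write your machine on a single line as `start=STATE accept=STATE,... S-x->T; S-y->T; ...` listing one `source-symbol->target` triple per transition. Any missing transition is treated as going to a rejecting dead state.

This is the complement of 'contains `01`'. Use the same substring-matching states — q0 through q2 holding how much of `01` has just been matched — but flip the accepting set: everything except the trap q2 accepts.
A 3-state machine:
        0   1  
>* q0   q1  q0 
 * q1   q1  q2 
   q2   q2  q2 
(> = start, * = accepting)

start=q0; accept=q0,q1; q0-0->q1; q0-1->q0; q1-0->q1; q1-1->q2; q2-0->q2; q2-1->q2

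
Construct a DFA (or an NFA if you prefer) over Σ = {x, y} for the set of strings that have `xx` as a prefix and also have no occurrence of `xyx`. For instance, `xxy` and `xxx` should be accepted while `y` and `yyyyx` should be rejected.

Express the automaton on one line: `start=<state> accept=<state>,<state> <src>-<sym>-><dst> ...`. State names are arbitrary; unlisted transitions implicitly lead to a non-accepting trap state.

Handle the two conditions separately and then intersect. One (4 states) tracks whether the input so far still matches the prefix `xx`; the other (4 states) tracks partial matches of the forbidden pattern `xyx`. Each combined state is a pair, one component from each; accept when both components accept.
A 10-state machine:
       x  y 
>  A   B  C 
   B   D  E 
   C   F  C 
 * D   D  G 
   E   H  C 
   F   F  E 
 * G   I  J 
   H   H  H 
   I   I  I 
 * J   D  J 
(> = start, * = accepting)

start=A accept=D,G,J A-x->B A-y->C B-x->D B-y->E C-x->F C-y->C D-x->D D-y->G E-x->H E-y->C F-x->F F-y->E G-x->I G-y->J H-x->H H-y->H I-x->I I-y->I J-x->D J-y->J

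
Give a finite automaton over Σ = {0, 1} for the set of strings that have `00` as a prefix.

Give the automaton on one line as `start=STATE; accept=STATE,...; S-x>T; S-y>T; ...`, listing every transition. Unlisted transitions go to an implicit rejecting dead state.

Check the first 2 symbols one by one: q0 through q1 record how many have matched `00` so far; any wrong symbol goes to the dead state q3. After all 2 match we enter the accepting sink q2.
A 4-state machine:
        0   1  
>  q0   q1  q3 
   q1   q2  q3 
 * q2   q2  q2 
   q3   q3  q3 
(> = start, * = accepting)

start=q0; accept=q2; q0-0>q1; q0-1>q3; q1-0>q2; q1-1>q3; q2-0>q2; q2-1>q2; q3-0>q3; q3-1>q3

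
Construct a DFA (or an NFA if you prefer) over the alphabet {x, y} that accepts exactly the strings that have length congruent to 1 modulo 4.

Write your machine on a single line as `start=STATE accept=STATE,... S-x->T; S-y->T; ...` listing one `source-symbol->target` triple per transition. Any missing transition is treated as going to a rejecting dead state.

Only the length mod 4 matters, so use a 4-cycle: from any state, every input symbol moves to the next state, wrapping S3 back to S0. Mark S1 accepting.
With 4 states:
        x   y  
>  S0   S1  S1 
 * S1   S2  S2 
   S2   S3  S3 
   S3   S0  S0 
(> = start, * = accepting)

start=S0; accept=S1; S0-x->S1; S0-y->S1; S1-x->S2; S1-y->S2; S2-x->S3; S2-y->S3; S3-x->S0; S3-y->S0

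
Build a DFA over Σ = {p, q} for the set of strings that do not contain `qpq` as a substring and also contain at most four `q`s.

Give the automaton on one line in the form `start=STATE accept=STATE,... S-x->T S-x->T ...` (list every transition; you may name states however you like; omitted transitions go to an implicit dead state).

start=A accept=A,B,C,D,E,G,H,I,J,K,L A-p->A A-q->B B-p->C B-q->D C-p->E C-q->F D-p->G D-q->H E-p->E E-q->D F-p->F F-q->F G-p->I G-q->F H-p->J H-q->K I-p->I I-q->H J-p->L J-q->F K-p->K K-q->F L-p->L L-q->K

Handle the two conditions separately and then intersect. The first has 4 states tracking partial matches of the forbidden pattern `qpq`; the second has 6 states tracking the count of `q`s, saturating at 5. A product state is a pair (one from each), accepting exactly when both do. Equivalent product states are then merged.
With 12 states:
       p  q 
>* A   A  B 
 * B   C  D 
 * C   E  F 
 * D   G  H 
 * E   E  D 
   F   F  F 
 * G   I  F 
 * H   J  K 
 * I   I  H 
 * J   L  F 
 * K   K  F 
 * L   L  K 
(> = start, * = accepting)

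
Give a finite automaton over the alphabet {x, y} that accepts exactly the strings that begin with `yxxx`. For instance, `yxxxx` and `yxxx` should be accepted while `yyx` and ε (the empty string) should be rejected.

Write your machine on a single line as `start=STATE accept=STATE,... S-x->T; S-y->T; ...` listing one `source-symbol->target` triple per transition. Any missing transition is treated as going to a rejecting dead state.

start=q0; accept=q4; q0-x->q5; q0-y->q1; q1-x->q2; q1-y->q5; q2-x->q3; q2-y->q5; q3-x->q4; q3-y->q5; q4-x->q4; q4-y->q4; q5-x->q5; q5-y->q5

Check the first 4 symbols one by one: q0 through q3 record how many have matched `yxxx` so far; any wrong symbol goes to the dead state q5. After all 4 match we enter the accepting sink q4.
With 6 states:
        x   y  
>  q0   q5  q1 
   q1   q2  q5 
   q2   q3  q5 
   q3   q4  q5 
 * q4   q4  q4 
   q5   q5  q5 
(> = start, * = accepting)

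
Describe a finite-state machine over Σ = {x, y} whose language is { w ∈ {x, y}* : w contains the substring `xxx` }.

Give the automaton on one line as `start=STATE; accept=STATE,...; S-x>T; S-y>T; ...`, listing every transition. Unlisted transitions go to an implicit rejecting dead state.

Track how much of `xxx` has been matched so far: state A is no progress, D is the absorbing accept state reached once `xxx` has occurred. Intermediate states record partial matches; on a mismatch, fall back to the longest reusable overlap.
       x  y 
>  A   B  A 
   B   C  A 
   C   D  A 
 * D   D  D 
(> = start, * = accepting)

start=A; accept=D; A-x>B; A-y>A; B-x>C; B-y>A; C-x>D; C-y>A; D-x>D; D-y>D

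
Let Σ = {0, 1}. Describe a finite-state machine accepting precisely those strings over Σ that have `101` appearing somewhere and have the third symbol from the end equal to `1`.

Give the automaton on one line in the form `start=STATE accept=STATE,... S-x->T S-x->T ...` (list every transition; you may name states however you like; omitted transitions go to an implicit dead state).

start=S0 accept=S3,S6,S7,S8 S0-0->S0 S0-1->S1 S1-0->S2 S1-1->S1 S2-0->S0 S2-1->S3 S3-0->S4 S3-1->S5 S4-0->S6 S4-1->S3 S5-0->S7 S5-1->S8 S6-0->S9 S6-1->S10 S7-0->S6 S7-1->S3 S8-0->S7 S8-1->S8 S9-0->S9 S9-1->S10 S10-0->S4 S10-1->S5

Handle the two conditions separately and then intersect. The first has 4 states tracking whether and how much of `101` has been seen; the second has 15 states tracking the last 3 symbols read. A product state is a pair (one from each), accepting exactly when both do. After merging equivalent states the machine shrinks.
With 11 states:
          0    1  
>  S0     S0   S1 
   S1     S2   S1 
   S2     S0   S3 
 * S3     S4   S5 
   S4     S6   S3 
   S5     S7   S8 
 * S6     S9  S10 
 * S7     S6   S3 
 * S8     S7   S8 
   S9     S9  S10 
   S10    S4   S5 
(> = start, * = accepting)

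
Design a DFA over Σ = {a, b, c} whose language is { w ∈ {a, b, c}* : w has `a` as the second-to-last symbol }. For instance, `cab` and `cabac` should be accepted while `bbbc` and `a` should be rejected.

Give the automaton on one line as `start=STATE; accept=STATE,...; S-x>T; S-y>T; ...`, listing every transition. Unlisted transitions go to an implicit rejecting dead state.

Because acceptance depends on a position counted from the end, the machine has to buffer the most recent 2 symbols. Make each state the string of the last up-to-2 symbols read; on input `x` shift the window left and append `x`. Accept when the buffered window has length 2 and begins with `a`.
With 13 states:
          a    b    c  
>  S0     S1   S2   S3 
   S1     S4   S5   S6 
   S2     S7   S8   S9 
   S3    S10  S11  S12 
 * S4     S4   S5   S6 
 * S5     S7   S8   S9 
 * S6    S10  S11  S12 
   S7     S4   S5   S6 
   S8     S7   S8   S9 
   S9    S10  S11  S12 
   S10    S4   S5   S6 
   S11    S7   S8   S9 
   S12   S10  S11  S12 
(> = start, * = accepting)

start=S0; accept=S4,S5,S6; S0-a>S1; S0-b>S2; S0-c>S3; S1-a>S4; S1-b>S5; S1-c>S6; S2-a>S7; S2-b>S8; S2-c>S9; S3-a>S10; S3-b>S11; S3-c>S12; S4-a>S4; S4-b>S5; S4-c>S6; S5-a>S7; S5-b>S8; S5-c>S9; S6-a>S10; S6-b>S11; S6-c>S12; S7-a>S4; S7-b>S5; S7-c>S6; S8-a>S7; S8-b>S8; S8-c>S9; S9-a>S10; S9-b>S11; S9-c>S12; S10-a>S4; S10-b>S5; S10-c>S6; S11-a>S7; S11-b>S8; S11-c>S9; S12-a>S10; S12-b>S11; S12-c>S12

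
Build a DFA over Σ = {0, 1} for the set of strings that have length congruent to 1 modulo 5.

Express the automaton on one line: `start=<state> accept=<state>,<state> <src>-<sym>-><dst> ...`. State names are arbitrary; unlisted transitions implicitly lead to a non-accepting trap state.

Count input length modulo 5: every symbol advances one step around the cycle s0 → s1 → s2 → s3 → s4 → s0. Accept at s1.
A 5-state machine:
        0   1  
>  s0   s1  s1 
 * s1   s2  s2 
   s2   s3  s3 
   s3   s4  s4 
   s4   s0  s0 
(> = start, * = accepting)

start=s0 accept=s1 s0-0->s1 s0-1->s1 s1-0->s2 s1-1->s2 s2-0->s3 s2-1->s3 s3-0->s4 s3-1->s4 s4-0->s0 s4-1->s0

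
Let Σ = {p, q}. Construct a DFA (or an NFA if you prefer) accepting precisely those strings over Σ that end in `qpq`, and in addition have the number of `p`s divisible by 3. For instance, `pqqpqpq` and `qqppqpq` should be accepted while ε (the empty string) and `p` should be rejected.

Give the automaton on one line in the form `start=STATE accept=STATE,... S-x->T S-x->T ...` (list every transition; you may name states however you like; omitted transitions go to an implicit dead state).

Handle the two conditions separately and then intersect. The first has 4 states tracking how much of the suffix `qpq` has currently been matched; the second has 3 states tracking the count of `p`s modulo 3. A product state is a pair (one from each), accepting exactly when both do.
A 12-state machine:
       p  q 
>  A   B  C 
   B   D  E 
   C   F  C 
   D   A  G 
   E   H  E 
   F   D  I 
   G   J  G 
   H   A  K 
   I   H  E 
   J   B  L 
   K   J  G 
 * L   F  C 
(> = start, * = accepting)

start=A accept=L A-p->B A-q->C B-p->D B-q->E C-p->F C-q->C D-p->A D-q->G E-p->H E-q->E F-p->D F-q->I G-p->J G-q->G H-p->A H-q->K I-p->H I-q->E J-p->B J-q->L K-p->J K-q->G L-p->F L-q->C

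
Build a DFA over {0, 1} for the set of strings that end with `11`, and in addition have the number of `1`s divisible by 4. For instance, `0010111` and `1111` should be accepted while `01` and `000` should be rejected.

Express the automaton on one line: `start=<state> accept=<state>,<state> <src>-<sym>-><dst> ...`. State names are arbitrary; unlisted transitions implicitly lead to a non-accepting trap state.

start=q0 accept=q5 q0-0->q0 q0-1->q1 q1-0->q1 q1-1->q2 q2-0->q2 q2-1->q3 q3-0->q4 q3-1->q5 q4-0->q4 q4-1->q0 q5-0->q0 q5-1->q1

Run two small machines in parallel and take their product. The first has 3 states tracking how much of the suffix `11` has currently been matched; the second has 4 states tracking the count of `1`s modulo 4. A product state is a pair (one from each), accepting exactly when both do. Equivalent product states are then merged.
6 states suffice.
        0   1  
>  q0   q0  q1 
   q1   q1  q2 
   q2   q2  q3 
   q3   q4  q5 
   q4   q4  q0 
 * q5   q0  q1 
(> = start, * = accepting)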